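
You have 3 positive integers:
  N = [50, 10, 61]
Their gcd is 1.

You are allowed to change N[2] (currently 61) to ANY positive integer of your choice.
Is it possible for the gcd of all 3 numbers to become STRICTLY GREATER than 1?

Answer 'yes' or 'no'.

Answer: yes

Derivation:
Current gcd = 1
gcd of all OTHER numbers (without N[2]=61): gcd([50, 10]) = 10
The new gcd after any change is gcd(10, new_value).
This can be at most 10.
Since 10 > old gcd 1, the gcd CAN increase (e.g., set N[2] = 10).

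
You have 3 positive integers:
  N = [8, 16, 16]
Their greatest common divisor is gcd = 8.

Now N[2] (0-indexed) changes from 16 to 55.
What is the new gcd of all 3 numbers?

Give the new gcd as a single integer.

Numbers: [8, 16, 16], gcd = 8
Change: index 2, 16 -> 55
gcd of the OTHER numbers (without index 2): gcd([8, 16]) = 8
New gcd = gcd(g_others, new_val) = gcd(8, 55) = 1

Answer: 1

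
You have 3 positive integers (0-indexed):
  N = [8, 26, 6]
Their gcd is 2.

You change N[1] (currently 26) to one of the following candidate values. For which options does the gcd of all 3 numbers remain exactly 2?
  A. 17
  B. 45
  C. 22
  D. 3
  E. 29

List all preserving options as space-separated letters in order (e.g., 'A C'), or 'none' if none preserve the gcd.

Old gcd = 2; gcd of others (without N[1]) = 2
New gcd for candidate v: gcd(2, v). Preserves old gcd iff gcd(2, v) = 2.
  Option A: v=17, gcd(2,17)=1 -> changes
  Option B: v=45, gcd(2,45)=1 -> changes
  Option C: v=22, gcd(2,22)=2 -> preserves
  Option D: v=3, gcd(2,3)=1 -> changes
  Option E: v=29, gcd(2,29)=1 -> changes

Answer: C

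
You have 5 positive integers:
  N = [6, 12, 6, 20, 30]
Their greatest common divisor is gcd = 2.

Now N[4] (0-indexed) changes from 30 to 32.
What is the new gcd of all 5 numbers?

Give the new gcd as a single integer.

Answer: 2

Derivation:
Numbers: [6, 12, 6, 20, 30], gcd = 2
Change: index 4, 30 -> 32
gcd of the OTHER numbers (without index 4): gcd([6, 12, 6, 20]) = 2
New gcd = gcd(g_others, new_val) = gcd(2, 32) = 2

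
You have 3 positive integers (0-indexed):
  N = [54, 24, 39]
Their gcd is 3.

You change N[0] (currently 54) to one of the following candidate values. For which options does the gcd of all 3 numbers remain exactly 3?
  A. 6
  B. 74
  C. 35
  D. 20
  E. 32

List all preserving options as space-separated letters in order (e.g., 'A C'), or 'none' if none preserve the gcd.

Old gcd = 3; gcd of others (without N[0]) = 3
New gcd for candidate v: gcd(3, v). Preserves old gcd iff gcd(3, v) = 3.
  Option A: v=6, gcd(3,6)=3 -> preserves
  Option B: v=74, gcd(3,74)=1 -> changes
  Option C: v=35, gcd(3,35)=1 -> changes
  Option D: v=20, gcd(3,20)=1 -> changes
  Option E: v=32, gcd(3,32)=1 -> changes

Answer: A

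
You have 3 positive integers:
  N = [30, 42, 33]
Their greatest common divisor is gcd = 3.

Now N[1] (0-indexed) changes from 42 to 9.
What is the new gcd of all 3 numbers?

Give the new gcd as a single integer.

Answer: 3

Derivation:
Numbers: [30, 42, 33], gcd = 3
Change: index 1, 42 -> 9
gcd of the OTHER numbers (without index 1): gcd([30, 33]) = 3
New gcd = gcd(g_others, new_val) = gcd(3, 9) = 3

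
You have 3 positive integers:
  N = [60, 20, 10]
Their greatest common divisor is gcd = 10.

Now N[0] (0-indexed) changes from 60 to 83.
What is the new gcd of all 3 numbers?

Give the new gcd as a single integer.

Numbers: [60, 20, 10], gcd = 10
Change: index 0, 60 -> 83
gcd of the OTHER numbers (without index 0): gcd([20, 10]) = 10
New gcd = gcd(g_others, new_val) = gcd(10, 83) = 1

Answer: 1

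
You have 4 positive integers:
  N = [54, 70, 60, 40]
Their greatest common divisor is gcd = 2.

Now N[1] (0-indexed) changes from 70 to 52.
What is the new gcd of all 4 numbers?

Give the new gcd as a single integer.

Numbers: [54, 70, 60, 40], gcd = 2
Change: index 1, 70 -> 52
gcd of the OTHER numbers (without index 1): gcd([54, 60, 40]) = 2
New gcd = gcd(g_others, new_val) = gcd(2, 52) = 2

Answer: 2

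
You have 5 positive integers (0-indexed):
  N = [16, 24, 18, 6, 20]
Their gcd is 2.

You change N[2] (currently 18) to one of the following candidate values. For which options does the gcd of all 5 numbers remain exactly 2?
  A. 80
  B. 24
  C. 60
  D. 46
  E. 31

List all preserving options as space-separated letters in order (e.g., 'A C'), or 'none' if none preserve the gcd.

Old gcd = 2; gcd of others (without N[2]) = 2
New gcd for candidate v: gcd(2, v). Preserves old gcd iff gcd(2, v) = 2.
  Option A: v=80, gcd(2,80)=2 -> preserves
  Option B: v=24, gcd(2,24)=2 -> preserves
  Option C: v=60, gcd(2,60)=2 -> preserves
  Option D: v=46, gcd(2,46)=2 -> preserves
  Option E: v=31, gcd(2,31)=1 -> changes

Answer: A B C D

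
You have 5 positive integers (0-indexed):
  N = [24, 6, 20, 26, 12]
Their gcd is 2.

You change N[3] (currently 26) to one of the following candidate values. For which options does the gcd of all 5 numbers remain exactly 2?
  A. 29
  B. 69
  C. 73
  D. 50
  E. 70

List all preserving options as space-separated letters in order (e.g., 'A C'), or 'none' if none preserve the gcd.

Answer: D E

Derivation:
Old gcd = 2; gcd of others (without N[3]) = 2
New gcd for candidate v: gcd(2, v). Preserves old gcd iff gcd(2, v) = 2.
  Option A: v=29, gcd(2,29)=1 -> changes
  Option B: v=69, gcd(2,69)=1 -> changes
  Option C: v=73, gcd(2,73)=1 -> changes
  Option D: v=50, gcd(2,50)=2 -> preserves
  Option E: v=70, gcd(2,70)=2 -> preserves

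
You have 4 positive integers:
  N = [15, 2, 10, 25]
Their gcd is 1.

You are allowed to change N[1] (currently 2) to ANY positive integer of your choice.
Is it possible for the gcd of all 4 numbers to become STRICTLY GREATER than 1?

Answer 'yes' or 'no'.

Answer: yes

Derivation:
Current gcd = 1
gcd of all OTHER numbers (without N[1]=2): gcd([15, 10, 25]) = 5
The new gcd after any change is gcd(5, new_value).
This can be at most 5.
Since 5 > old gcd 1, the gcd CAN increase (e.g., set N[1] = 5).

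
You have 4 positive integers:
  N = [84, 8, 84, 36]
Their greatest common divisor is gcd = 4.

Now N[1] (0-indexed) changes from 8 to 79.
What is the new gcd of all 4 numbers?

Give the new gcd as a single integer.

Answer: 1

Derivation:
Numbers: [84, 8, 84, 36], gcd = 4
Change: index 1, 8 -> 79
gcd of the OTHER numbers (without index 1): gcd([84, 84, 36]) = 12
New gcd = gcd(g_others, new_val) = gcd(12, 79) = 1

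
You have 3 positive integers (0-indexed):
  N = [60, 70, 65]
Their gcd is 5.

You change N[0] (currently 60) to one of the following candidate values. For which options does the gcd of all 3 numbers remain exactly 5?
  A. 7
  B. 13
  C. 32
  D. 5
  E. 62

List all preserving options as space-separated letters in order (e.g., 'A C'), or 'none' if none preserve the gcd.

Answer: D

Derivation:
Old gcd = 5; gcd of others (without N[0]) = 5
New gcd for candidate v: gcd(5, v). Preserves old gcd iff gcd(5, v) = 5.
  Option A: v=7, gcd(5,7)=1 -> changes
  Option B: v=13, gcd(5,13)=1 -> changes
  Option C: v=32, gcd(5,32)=1 -> changes
  Option D: v=5, gcd(5,5)=5 -> preserves
  Option E: v=62, gcd(5,62)=1 -> changes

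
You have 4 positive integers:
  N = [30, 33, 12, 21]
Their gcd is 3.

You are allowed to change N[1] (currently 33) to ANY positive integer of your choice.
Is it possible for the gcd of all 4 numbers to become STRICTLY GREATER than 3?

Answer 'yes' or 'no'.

Answer: no

Derivation:
Current gcd = 3
gcd of all OTHER numbers (without N[1]=33): gcd([30, 12, 21]) = 3
The new gcd after any change is gcd(3, new_value).
This can be at most 3.
Since 3 = old gcd 3, the gcd can only stay the same or decrease.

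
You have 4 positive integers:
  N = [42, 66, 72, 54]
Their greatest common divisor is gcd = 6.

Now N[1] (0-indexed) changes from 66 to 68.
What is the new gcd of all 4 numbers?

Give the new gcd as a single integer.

Answer: 2

Derivation:
Numbers: [42, 66, 72, 54], gcd = 6
Change: index 1, 66 -> 68
gcd of the OTHER numbers (without index 1): gcd([42, 72, 54]) = 6
New gcd = gcd(g_others, new_val) = gcd(6, 68) = 2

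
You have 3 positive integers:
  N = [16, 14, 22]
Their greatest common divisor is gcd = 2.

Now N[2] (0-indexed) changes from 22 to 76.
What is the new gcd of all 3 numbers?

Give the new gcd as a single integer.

Numbers: [16, 14, 22], gcd = 2
Change: index 2, 22 -> 76
gcd of the OTHER numbers (without index 2): gcd([16, 14]) = 2
New gcd = gcd(g_others, new_val) = gcd(2, 76) = 2

Answer: 2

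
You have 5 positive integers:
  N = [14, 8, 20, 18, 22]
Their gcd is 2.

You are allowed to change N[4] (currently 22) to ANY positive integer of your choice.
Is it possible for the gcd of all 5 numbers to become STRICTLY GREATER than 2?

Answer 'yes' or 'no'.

Current gcd = 2
gcd of all OTHER numbers (without N[4]=22): gcd([14, 8, 20, 18]) = 2
The new gcd after any change is gcd(2, new_value).
This can be at most 2.
Since 2 = old gcd 2, the gcd can only stay the same or decrease.

Answer: no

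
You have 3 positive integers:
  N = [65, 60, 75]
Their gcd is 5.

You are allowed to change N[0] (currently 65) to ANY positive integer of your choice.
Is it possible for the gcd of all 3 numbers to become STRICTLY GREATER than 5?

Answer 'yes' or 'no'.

Answer: yes

Derivation:
Current gcd = 5
gcd of all OTHER numbers (without N[0]=65): gcd([60, 75]) = 15
The new gcd after any change is gcd(15, new_value).
This can be at most 15.
Since 15 > old gcd 5, the gcd CAN increase (e.g., set N[0] = 15).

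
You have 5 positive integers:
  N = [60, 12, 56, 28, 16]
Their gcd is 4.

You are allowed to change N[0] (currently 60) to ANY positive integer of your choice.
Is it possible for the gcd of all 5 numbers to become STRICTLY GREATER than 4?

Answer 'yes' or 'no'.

Current gcd = 4
gcd of all OTHER numbers (without N[0]=60): gcd([12, 56, 28, 16]) = 4
The new gcd after any change is gcd(4, new_value).
This can be at most 4.
Since 4 = old gcd 4, the gcd can only stay the same or decrease.

Answer: no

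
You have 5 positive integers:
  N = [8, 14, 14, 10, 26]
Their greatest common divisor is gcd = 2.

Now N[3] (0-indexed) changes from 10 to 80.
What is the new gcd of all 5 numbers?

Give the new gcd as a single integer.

Answer: 2

Derivation:
Numbers: [8, 14, 14, 10, 26], gcd = 2
Change: index 3, 10 -> 80
gcd of the OTHER numbers (without index 3): gcd([8, 14, 14, 26]) = 2
New gcd = gcd(g_others, new_val) = gcd(2, 80) = 2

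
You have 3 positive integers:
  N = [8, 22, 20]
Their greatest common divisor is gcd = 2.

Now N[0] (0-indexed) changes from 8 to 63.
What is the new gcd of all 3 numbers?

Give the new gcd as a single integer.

Numbers: [8, 22, 20], gcd = 2
Change: index 0, 8 -> 63
gcd of the OTHER numbers (without index 0): gcd([22, 20]) = 2
New gcd = gcd(g_others, new_val) = gcd(2, 63) = 1

Answer: 1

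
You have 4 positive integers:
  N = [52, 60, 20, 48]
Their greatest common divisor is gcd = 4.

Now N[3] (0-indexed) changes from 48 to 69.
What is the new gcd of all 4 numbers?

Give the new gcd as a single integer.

Numbers: [52, 60, 20, 48], gcd = 4
Change: index 3, 48 -> 69
gcd of the OTHER numbers (without index 3): gcd([52, 60, 20]) = 4
New gcd = gcd(g_others, new_val) = gcd(4, 69) = 1

Answer: 1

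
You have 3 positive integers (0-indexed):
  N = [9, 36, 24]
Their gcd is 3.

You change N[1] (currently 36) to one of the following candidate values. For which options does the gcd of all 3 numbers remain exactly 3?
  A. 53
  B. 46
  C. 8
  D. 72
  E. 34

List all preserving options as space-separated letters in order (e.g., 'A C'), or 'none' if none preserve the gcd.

Answer: D

Derivation:
Old gcd = 3; gcd of others (without N[1]) = 3
New gcd for candidate v: gcd(3, v). Preserves old gcd iff gcd(3, v) = 3.
  Option A: v=53, gcd(3,53)=1 -> changes
  Option B: v=46, gcd(3,46)=1 -> changes
  Option C: v=8, gcd(3,8)=1 -> changes
  Option D: v=72, gcd(3,72)=3 -> preserves
  Option E: v=34, gcd(3,34)=1 -> changes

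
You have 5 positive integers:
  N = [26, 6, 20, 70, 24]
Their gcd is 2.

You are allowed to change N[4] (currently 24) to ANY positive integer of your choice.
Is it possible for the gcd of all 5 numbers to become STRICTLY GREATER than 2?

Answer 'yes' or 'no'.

Current gcd = 2
gcd of all OTHER numbers (without N[4]=24): gcd([26, 6, 20, 70]) = 2
The new gcd after any change is gcd(2, new_value).
This can be at most 2.
Since 2 = old gcd 2, the gcd can only stay the same or decrease.

Answer: no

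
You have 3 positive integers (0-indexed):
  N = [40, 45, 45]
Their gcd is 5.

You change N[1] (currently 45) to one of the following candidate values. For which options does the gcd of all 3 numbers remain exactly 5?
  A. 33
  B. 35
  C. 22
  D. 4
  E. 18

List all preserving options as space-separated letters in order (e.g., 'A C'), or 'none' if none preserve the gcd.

Old gcd = 5; gcd of others (without N[1]) = 5
New gcd for candidate v: gcd(5, v). Preserves old gcd iff gcd(5, v) = 5.
  Option A: v=33, gcd(5,33)=1 -> changes
  Option B: v=35, gcd(5,35)=5 -> preserves
  Option C: v=22, gcd(5,22)=1 -> changes
  Option D: v=4, gcd(5,4)=1 -> changes
  Option E: v=18, gcd(5,18)=1 -> changes

Answer: B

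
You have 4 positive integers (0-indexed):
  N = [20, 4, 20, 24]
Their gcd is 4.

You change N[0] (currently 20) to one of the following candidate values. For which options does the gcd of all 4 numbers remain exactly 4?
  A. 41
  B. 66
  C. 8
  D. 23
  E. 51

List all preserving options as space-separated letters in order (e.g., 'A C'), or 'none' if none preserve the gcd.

Answer: C

Derivation:
Old gcd = 4; gcd of others (without N[0]) = 4
New gcd for candidate v: gcd(4, v). Preserves old gcd iff gcd(4, v) = 4.
  Option A: v=41, gcd(4,41)=1 -> changes
  Option B: v=66, gcd(4,66)=2 -> changes
  Option C: v=8, gcd(4,8)=4 -> preserves
  Option D: v=23, gcd(4,23)=1 -> changes
  Option E: v=51, gcd(4,51)=1 -> changes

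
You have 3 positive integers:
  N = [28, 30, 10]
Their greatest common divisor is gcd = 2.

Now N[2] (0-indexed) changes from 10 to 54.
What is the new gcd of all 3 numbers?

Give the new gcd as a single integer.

Numbers: [28, 30, 10], gcd = 2
Change: index 2, 10 -> 54
gcd of the OTHER numbers (without index 2): gcd([28, 30]) = 2
New gcd = gcd(g_others, new_val) = gcd(2, 54) = 2

Answer: 2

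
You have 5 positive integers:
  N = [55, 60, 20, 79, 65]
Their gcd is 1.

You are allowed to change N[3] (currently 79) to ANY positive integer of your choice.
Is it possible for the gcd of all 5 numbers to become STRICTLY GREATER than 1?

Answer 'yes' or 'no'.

Current gcd = 1
gcd of all OTHER numbers (without N[3]=79): gcd([55, 60, 20, 65]) = 5
The new gcd after any change is gcd(5, new_value).
This can be at most 5.
Since 5 > old gcd 1, the gcd CAN increase (e.g., set N[3] = 5).

Answer: yes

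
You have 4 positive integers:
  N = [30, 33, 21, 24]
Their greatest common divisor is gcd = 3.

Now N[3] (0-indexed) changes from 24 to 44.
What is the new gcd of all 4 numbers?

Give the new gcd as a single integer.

Answer: 1

Derivation:
Numbers: [30, 33, 21, 24], gcd = 3
Change: index 3, 24 -> 44
gcd of the OTHER numbers (without index 3): gcd([30, 33, 21]) = 3
New gcd = gcd(g_others, new_val) = gcd(3, 44) = 1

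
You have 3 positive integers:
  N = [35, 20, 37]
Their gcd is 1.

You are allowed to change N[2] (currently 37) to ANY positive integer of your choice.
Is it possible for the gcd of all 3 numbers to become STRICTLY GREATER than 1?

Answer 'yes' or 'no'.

Answer: yes

Derivation:
Current gcd = 1
gcd of all OTHER numbers (without N[2]=37): gcd([35, 20]) = 5
The new gcd after any change is gcd(5, new_value).
This can be at most 5.
Since 5 > old gcd 1, the gcd CAN increase (e.g., set N[2] = 5).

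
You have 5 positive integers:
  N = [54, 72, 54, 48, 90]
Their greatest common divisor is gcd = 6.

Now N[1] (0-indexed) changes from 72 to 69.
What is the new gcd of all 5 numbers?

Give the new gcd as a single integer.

Numbers: [54, 72, 54, 48, 90], gcd = 6
Change: index 1, 72 -> 69
gcd of the OTHER numbers (without index 1): gcd([54, 54, 48, 90]) = 6
New gcd = gcd(g_others, new_val) = gcd(6, 69) = 3

Answer: 3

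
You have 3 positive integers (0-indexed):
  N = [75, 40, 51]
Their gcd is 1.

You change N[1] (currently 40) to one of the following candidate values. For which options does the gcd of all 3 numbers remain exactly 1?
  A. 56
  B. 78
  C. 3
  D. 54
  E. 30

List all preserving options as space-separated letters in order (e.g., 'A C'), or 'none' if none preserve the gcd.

Answer: A

Derivation:
Old gcd = 1; gcd of others (without N[1]) = 3
New gcd for candidate v: gcd(3, v). Preserves old gcd iff gcd(3, v) = 1.
  Option A: v=56, gcd(3,56)=1 -> preserves
  Option B: v=78, gcd(3,78)=3 -> changes
  Option C: v=3, gcd(3,3)=3 -> changes
  Option D: v=54, gcd(3,54)=3 -> changes
  Option E: v=30, gcd(3,30)=3 -> changes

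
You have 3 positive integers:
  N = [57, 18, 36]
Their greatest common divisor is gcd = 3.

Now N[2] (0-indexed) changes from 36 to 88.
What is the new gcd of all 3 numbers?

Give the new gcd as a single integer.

Numbers: [57, 18, 36], gcd = 3
Change: index 2, 36 -> 88
gcd of the OTHER numbers (without index 2): gcd([57, 18]) = 3
New gcd = gcd(g_others, new_val) = gcd(3, 88) = 1

Answer: 1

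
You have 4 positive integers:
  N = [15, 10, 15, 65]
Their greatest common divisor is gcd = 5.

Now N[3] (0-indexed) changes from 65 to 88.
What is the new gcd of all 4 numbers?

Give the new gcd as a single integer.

Numbers: [15, 10, 15, 65], gcd = 5
Change: index 3, 65 -> 88
gcd of the OTHER numbers (without index 3): gcd([15, 10, 15]) = 5
New gcd = gcd(g_others, new_val) = gcd(5, 88) = 1

Answer: 1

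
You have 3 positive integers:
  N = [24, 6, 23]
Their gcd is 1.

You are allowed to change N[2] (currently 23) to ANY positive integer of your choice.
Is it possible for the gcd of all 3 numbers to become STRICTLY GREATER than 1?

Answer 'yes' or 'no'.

Current gcd = 1
gcd of all OTHER numbers (without N[2]=23): gcd([24, 6]) = 6
The new gcd after any change is gcd(6, new_value).
This can be at most 6.
Since 6 > old gcd 1, the gcd CAN increase (e.g., set N[2] = 6).

Answer: yes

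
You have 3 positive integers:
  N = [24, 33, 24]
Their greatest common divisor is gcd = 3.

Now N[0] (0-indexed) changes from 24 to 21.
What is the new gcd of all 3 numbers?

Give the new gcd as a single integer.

Numbers: [24, 33, 24], gcd = 3
Change: index 0, 24 -> 21
gcd of the OTHER numbers (without index 0): gcd([33, 24]) = 3
New gcd = gcd(g_others, new_val) = gcd(3, 21) = 3

Answer: 3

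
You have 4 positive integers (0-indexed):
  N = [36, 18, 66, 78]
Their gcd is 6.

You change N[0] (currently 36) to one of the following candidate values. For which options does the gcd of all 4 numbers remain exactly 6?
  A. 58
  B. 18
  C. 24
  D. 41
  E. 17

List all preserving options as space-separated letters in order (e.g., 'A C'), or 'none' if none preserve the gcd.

Answer: B C

Derivation:
Old gcd = 6; gcd of others (without N[0]) = 6
New gcd for candidate v: gcd(6, v). Preserves old gcd iff gcd(6, v) = 6.
  Option A: v=58, gcd(6,58)=2 -> changes
  Option B: v=18, gcd(6,18)=6 -> preserves
  Option C: v=24, gcd(6,24)=6 -> preserves
  Option D: v=41, gcd(6,41)=1 -> changes
  Option E: v=17, gcd(6,17)=1 -> changes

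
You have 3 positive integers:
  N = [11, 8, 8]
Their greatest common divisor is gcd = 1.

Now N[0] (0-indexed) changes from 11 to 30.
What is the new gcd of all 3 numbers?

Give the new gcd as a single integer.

Answer: 2

Derivation:
Numbers: [11, 8, 8], gcd = 1
Change: index 0, 11 -> 30
gcd of the OTHER numbers (without index 0): gcd([8, 8]) = 8
New gcd = gcd(g_others, new_val) = gcd(8, 30) = 2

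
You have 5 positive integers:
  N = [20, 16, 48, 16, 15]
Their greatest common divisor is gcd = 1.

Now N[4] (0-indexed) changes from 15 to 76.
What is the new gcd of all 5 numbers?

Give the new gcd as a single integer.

Numbers: [20, 16, 48, 16, 15], gcd = 1
Change: index 4, 15 -> 76
gcd of the OTHER numbers (without index 4): gcd([20, 16, 48, 16]) = 4
New gcd = gcd(g_others, new_val) = gcd(4, 76) = 4

Answer: 4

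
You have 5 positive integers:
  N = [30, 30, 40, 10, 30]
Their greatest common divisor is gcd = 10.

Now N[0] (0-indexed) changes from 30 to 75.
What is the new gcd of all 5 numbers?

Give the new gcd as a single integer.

Answer: 5

Derivation:
Numbers: [30, 30, 40, 10, 30], gcd = 10
Change: index 0, 30 -> 75
gcd of the OTHER numbers (without index 0): gcd([30, 40, 10, 30]) = 10
New gcd = gcd(g_others, new_val) = gcd(10, 75) = 5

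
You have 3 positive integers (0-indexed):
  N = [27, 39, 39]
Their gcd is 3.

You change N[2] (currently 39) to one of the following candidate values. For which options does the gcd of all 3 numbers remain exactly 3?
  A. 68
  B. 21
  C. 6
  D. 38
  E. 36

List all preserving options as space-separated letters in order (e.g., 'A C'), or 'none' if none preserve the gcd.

Answer: B C E

Derivation:
Old gcd = 3; gcd of others (without N[2]) = 3
New gcd for candidate v: gcd(3, v). Preserves old gcd iff gcd(3, v) = 3.
  Option A: v=68, gcd(3,68)=1 -> changes
  Option B: v=21, gcd(3,21)=3 -> preserves
  Option C: v=6, gcd(3,6)=3 -> preserves
  Option D: v=38, gcd(3,38)=1 -> changes
  Option E: v=36, gcd(3,36)=3 -> preserves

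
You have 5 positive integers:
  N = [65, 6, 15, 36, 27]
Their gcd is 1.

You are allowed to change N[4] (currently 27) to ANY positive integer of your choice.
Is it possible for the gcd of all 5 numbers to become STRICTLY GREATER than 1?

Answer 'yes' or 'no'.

Answer: no

Derivation:
Current gcd = 1
gcd of all OTHER numbers (without N[4]=27): gcd([65, 6, 15, 36]) = 1
The new gcd after any change is gcd(1, new_value).
This can be at most 1.
Since 1 = old gcd 1, the gcd can only stay the same or decrease.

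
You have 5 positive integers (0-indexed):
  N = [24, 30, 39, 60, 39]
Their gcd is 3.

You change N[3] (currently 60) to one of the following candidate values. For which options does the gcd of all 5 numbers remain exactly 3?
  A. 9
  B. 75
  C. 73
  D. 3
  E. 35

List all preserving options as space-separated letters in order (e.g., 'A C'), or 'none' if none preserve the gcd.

Answer: A B D

Derivation:
Old gcd = 3; gcd of others (without N[3]) = 3
New gcd for candidate v: gcd(3, v). Preserves old gcd iff gcd(3, v) = 3.
  Option A: v=9, gcd(3,9)=3 -> preserves
  Option B: v=75, gcd(3,75)=3 -> preserves
  Option C: v=73, gcd(3,73)=1 -> changes
  Option D: v=3, gcd(3,3)=3 -> preserves
  Option E: v=35, gcd(3,35)=1 -> changes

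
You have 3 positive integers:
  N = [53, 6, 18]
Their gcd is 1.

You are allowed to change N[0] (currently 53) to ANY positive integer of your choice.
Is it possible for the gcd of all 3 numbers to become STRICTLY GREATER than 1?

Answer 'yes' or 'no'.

Answer: yes

Derivation:
Current gcd = 1
gcd of all OTHER numbers (without N[0]=53): gcd([6, 18]) = 6
The new gcd after any change is gcd(6, new_value).
This can be at most 6.
Since 6 > old gcd 1, the gcd CAN increase (e.g., set N[0] = 6).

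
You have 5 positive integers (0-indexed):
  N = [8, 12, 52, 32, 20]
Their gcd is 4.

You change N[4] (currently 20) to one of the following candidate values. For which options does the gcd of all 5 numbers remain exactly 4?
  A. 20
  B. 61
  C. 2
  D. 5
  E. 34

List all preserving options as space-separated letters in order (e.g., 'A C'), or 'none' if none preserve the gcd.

Old gcd = 4; gcd of others (without N[4]) = 4
New gcd for candidate v: gcd(4, v). Preserves old gcd iff gcd(4, v) = 4.
  Option A: v=20, gcd(4,20)=4 -> preserves
  Option B: v=61, gcd(4,61)=1 -> changes
  Option C: v=2, gcd(4,2)=2 -> changes
  Option D: v=5, gcd(4,5)=1 -> changes
  Option E: v=34, gcd(4,34)=2 -> changes

Answer: A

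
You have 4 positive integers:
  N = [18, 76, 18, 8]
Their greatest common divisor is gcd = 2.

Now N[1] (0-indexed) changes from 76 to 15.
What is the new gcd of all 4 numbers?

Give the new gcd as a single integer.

Answer: 1

Derivation:
Numbers: [18, 76, 18, 8], gcd = 2
Change: index 1, 76 -> 15
gcd of the OTHER numbers (without index 1): gcd([18, 18, 8]) = 2
New gcd = gcd(g_others, new_val) = gcd(2, 15) = 1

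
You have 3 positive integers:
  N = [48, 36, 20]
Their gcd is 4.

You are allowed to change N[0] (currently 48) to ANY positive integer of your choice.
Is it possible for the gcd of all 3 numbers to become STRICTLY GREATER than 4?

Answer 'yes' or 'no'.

Current gcd = 4
gcd of all OTHER numbers (without N[0]=48): gcd([36, 20]) = 4
The new gcd after any change is gcd(4, new_value).
This can be at most 4.
Since 4 = old gcd 4, the gcd can only stay the same or decrease.

Answer: no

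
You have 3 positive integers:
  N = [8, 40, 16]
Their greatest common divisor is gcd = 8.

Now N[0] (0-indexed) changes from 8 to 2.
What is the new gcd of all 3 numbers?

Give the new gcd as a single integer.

Numbers: [8, 40, 16], gcd = 8
Change: index 0, 8 -> 2
gcd of the OTHER numbers (without index 0): gcd([40, 16]) = 8
New gcd = gcd(g_others, new_val) = gcd(8, 2) = 2

Answer: 2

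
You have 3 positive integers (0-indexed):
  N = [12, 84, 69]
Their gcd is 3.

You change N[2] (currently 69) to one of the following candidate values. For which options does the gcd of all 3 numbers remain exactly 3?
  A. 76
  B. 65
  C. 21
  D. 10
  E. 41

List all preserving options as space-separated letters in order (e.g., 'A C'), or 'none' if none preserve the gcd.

Old gcd = 3; gcd of others (without N[2]) = 12
New gcd for candidate v: gcd(12, v). Preserves old gcd iff gcd(12, v) = 3.
  Option A: v=76, gcd(12,76)=4 -> changes
  Option B: v=65, gcd(12,65)=1 -> changes
  Option C: v=21, gcd(12,21)=3 -> preserves
  Option D: v=10, gcd(12,10)=2 -> changes
  Option E: v=41, gcd(12,41)=1 -> changes

Answer: C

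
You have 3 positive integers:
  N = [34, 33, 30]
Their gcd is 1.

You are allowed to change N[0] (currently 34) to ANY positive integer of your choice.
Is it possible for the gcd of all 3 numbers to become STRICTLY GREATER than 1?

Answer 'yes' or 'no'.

Current gcd = 1
gcd of all OTHER numbers (without N[0]=34): gcd([33, 30]) = 3
The new gcd after any change is gcd(3, new_value).
This can be at most 3.
Since 3 > old gcd 1, the gcd CAN increase (e.g., set N[0] = 3).

Answer: yes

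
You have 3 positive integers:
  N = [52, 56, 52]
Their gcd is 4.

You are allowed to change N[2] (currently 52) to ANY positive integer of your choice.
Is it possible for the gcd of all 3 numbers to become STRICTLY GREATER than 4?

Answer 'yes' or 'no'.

Answer: no

Derivation:
Current gcd = 4
gcd of all OTHER numbers (without N[2]=52): gcd([52, 56]) = 4
The new gcd after any change is gcd(4, new_value).
This can be at most 4.
Since 4 = old gcd 4, the gcd can only stay the same or decrease.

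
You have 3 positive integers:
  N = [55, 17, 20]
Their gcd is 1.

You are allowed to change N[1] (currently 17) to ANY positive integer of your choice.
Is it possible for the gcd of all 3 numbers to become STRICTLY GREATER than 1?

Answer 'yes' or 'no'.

Answer: yes

Derivation:
Current gcd = 1
gcd of all OTHER numbers (without N[1]=17): gcd([55, 20]) = 5
The new gcd after any change is gcd(5, new_value).
This can be at most 5.
Since 5 > old gcd 1, the gcd CAN increase (e.g., set N[1] = 5).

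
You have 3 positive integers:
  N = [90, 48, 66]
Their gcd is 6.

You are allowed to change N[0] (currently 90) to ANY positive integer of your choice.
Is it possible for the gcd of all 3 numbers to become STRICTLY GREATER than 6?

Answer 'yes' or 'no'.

Answer: no

Derivation:
Current gcd = 6
gcd of all OTHER numbers (without N[0]=90): gcd([48, 66]) = 6
The new gcd after any change is gcd(6, new_value).
This can be at most 6.
Since 6 = old gcd 6, the gcd can only stay the same or decrease.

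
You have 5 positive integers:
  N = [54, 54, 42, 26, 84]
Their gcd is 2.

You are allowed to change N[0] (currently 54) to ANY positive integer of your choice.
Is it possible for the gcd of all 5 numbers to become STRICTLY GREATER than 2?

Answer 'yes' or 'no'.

Answer: no

Derivation:
Current gcd = 2
gcd of all OTHER numbers (without N[0]=54): gcd([54, 42, 26, 84]) = 2
The new gcd after any change is gcd(2, new_value).
This can be at most 2.
Since 2 = old gcd 2, the gcd can only stay the same or decrease.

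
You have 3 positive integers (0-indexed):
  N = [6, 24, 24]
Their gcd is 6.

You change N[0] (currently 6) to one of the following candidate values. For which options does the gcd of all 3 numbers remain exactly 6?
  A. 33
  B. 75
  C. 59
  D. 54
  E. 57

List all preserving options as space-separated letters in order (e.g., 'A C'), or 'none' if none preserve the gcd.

Answer: D

Derivation:
Old gcd = 6; gcd of others (without N[0]) = 24
New gcd for candidate v: gcd(24, v). Preserves old gcd iff gcd(24, v) = 6.
  Option A: v=33, gcd(24,33)=3 -> changes
  Option B: v=75, gcd(24,75)=3 -> changes
  Option C: v=59, gcd(24,59)=1 -> changes
  Option D: v=54, gcd(24,54)=6 -> preserves
  Option E: v=57, gcd(24,57)=3 -> changes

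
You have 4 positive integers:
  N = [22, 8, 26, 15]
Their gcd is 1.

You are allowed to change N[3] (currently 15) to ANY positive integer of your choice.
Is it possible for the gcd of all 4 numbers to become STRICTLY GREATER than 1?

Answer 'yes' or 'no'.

Current gcd = 1
gcd of all OTHER numbers (without N[3]=15): gcd([22, 8, 26]) = 2
The new gcd after any change is gcd(2, new_value).
This can be at most 2.
Since 2 > old gcd 1, the gcd CAN increase (e.g., set N[3] = 2).

Answer: yes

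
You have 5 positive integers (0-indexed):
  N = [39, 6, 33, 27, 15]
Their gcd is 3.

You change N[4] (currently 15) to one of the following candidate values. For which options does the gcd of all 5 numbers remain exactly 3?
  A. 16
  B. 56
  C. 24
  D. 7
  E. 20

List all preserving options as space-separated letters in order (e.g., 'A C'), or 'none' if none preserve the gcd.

Answer: C

Derivation:
Old gcd = 3; gcd of others (without N[4]) = 3
New gcd for candidate v: gcd(3, v). Preserves old gcd iff gcd(3, v) = 3.
  Option A: v=16, gcd(3,16)=1 -> changes
  Option B: v=56, gcd(3,56)=1 -> changes
  Option C: v=24, gcd(3,24)=3 -> preserves
  Option D: v=7, gcd(3,7)=1 -> changes
  Option E: v=20, gcd(3,20)=1 -> changes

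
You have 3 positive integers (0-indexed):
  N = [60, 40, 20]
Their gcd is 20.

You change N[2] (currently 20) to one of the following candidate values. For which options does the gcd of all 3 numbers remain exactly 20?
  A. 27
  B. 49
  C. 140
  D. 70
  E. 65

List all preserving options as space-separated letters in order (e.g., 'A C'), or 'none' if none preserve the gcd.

Old gcd = 20; gcd of others (without N[2]) = 20
New gcd for candidate v: gcd(20, v). Preserves old gcd iff gcd(20, v) = 20.
  Option A: v=27, gcd(20,27)=1 -> changes
  Option B: v=49, gcd(20,49)=1 -> changes
  Option C: v=140, gcd(20,140)=20 -> preserves
  Option D: v=70, gcd(20,70)=10 -> changes
  Option E: v=65, gcd(20,65)=5 -> changes

Answer: C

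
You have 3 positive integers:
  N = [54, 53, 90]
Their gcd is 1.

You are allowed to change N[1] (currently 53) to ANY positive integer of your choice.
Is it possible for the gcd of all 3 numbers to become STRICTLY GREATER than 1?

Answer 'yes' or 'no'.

Current gcd = 1
gcd of all OTHER numbers (without N[1]=53): gcd([54, 90]) = 18
The new gcd after any change is gcd(18, new_value).
This can be at most 18.
Since 18 > old gcd 1, the gcd CAN increase (e.g., set N[1] = 18).

Answer: yes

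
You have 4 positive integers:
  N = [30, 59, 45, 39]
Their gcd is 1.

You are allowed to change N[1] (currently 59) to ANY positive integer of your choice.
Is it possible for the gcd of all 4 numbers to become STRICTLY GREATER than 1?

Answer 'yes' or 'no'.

Answer: yes

Derivation:
Current gcd = 1
gcd of all OTHER numbers (without N[1]=59): gcd([30, 45, 39]) = 3
The new gcd after any change is gcd(3, new_value).
This can be at most 3.
Since 3 > old gcd 1, the gcd CAN increase (e.g., set N[1] = 3).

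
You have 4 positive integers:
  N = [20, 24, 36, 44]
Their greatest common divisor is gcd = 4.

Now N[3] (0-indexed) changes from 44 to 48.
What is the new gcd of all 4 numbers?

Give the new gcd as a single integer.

Answer: 4

Derivation:
Numbers: [20, 24, 36, 44], gcd = 4
Change: index 3, 44 -> 48
gcd of the OTHER numbers (without index 3): gcd([20, 24, 36]) = 4
New gcd = gcd(g_others, new_val) = gcd(4, 48) = 4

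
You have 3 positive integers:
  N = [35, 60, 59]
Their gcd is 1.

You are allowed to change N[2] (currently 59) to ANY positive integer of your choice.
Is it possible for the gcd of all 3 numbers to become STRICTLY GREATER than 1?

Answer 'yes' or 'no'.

Current gcd = 1
gcd of all OTHER numbers (without N[2]=59): gcd([35, 60]) = 5
The new gcd after any change is gcd(5, new_value).
This can be at most 5.
Since 5 > old gcd 1, the gcd CAN increase (e.g., set N[2] = 5).

Answer: yes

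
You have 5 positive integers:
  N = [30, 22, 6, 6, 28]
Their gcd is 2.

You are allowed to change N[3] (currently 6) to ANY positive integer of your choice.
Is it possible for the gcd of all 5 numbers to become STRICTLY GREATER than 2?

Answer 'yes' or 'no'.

Answer: no

Derivation:
Current gcd = 2
gcd of all OTHER numbers (without N[3]=6): gcd([30, 22, 6, 28]) = 2
The new gcd after any change is gcd(2, new_value).
This can be at most 2.
Since 2 = old gcd 2, the gcd can only stay the same or decrease.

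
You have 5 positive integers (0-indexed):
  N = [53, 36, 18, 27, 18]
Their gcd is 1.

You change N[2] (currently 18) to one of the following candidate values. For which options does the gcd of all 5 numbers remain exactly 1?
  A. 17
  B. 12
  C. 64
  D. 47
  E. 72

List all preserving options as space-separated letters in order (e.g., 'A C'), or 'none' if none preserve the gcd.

Old gcd = 1; gcd of others (without N[2]) = 1
New gcd for candidate v: gcd(1, v). Preserves old gcd iff gcd(1, v) = 1.
  Option A: v=17, gcd(1,17)=1 -> preserves
  Option B: v=12, gcd(1,12)=1 -> preserves
  Option C: v=64, gcd(1,64)=1 -> preserves
  Option D: v=47, gcd(1,47)=1 -> preserves
  Option E: v=72, gcd(1,72)=1 -> preserves

Answer: A B C D E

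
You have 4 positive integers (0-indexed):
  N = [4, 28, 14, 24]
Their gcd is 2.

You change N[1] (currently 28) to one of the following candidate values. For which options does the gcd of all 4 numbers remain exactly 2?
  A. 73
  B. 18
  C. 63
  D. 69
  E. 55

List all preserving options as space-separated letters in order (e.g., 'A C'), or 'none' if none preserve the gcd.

Answer: B

Derivation:
Old gcd = 2; gcd of others (without N[1]) = 2
New gcd for candidate v: gcd(2, v). Preserves old gcd iff gcd(2, v) = 2.
  Option A: v=73, gcd(2,73)=1 -> changes
  Option B: v=18, gcd(2,18)=2 -> preserves
  Option C: v=63, gcd(2,63)=1 -> changes
  Option D: v=69, gcd(2,69)=1 -> changes
  Option E: v=55, gcd(2,55)=1 -> changes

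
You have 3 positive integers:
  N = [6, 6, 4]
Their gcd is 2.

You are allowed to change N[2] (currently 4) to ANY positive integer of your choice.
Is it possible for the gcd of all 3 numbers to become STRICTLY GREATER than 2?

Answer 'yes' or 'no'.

Answer: yes

Derivation:
Current gcd = 2
gcd of all OTHER numbers (without N[2]=4): gcd([6, 6]) = 6
The new gcd after any change is gcd(6, new_value).
This can be at most 6.
Since 6 > old gcd 2, the gcd CAN increase (e.g., set N[2] = 6).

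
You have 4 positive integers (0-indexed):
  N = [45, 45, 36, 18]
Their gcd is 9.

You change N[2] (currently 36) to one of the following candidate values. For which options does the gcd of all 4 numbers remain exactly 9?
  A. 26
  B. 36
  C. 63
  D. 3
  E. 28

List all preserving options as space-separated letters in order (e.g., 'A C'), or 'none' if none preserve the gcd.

Old gcd = 9; gcd of others (without N[2]) = 9
New gcd for candidate v: gcd(9, v). Preserves old gcd iff gcd(9, v) = 9.
  Option A: v=26, gcd(9,26)=1 -> changes
  Option B: v=36, gcd(9,36)=9 -> preserves
  Option C: v=63, gcd(9,63)=9 -> preserves
  Option D: v=3, gcd(9,3)=3 -> changes
  Option E: v=28, gcd(9,28)=1 -> changes

Answer: B C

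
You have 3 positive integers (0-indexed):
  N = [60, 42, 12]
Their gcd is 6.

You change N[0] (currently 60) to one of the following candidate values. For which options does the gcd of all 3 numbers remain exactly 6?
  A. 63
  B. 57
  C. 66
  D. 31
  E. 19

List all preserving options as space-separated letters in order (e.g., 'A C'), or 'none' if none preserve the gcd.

Old gcd = 6; gcd of others (without N[0]) = 6
New gcd for candidate v: gcd(6, v). Preserves old gcd iff gcd(6, v) = 6.
  Option A: v=63, gcd(6,63)=3 -> changes
  Option B: v=57, gcd(6,57)=3 -> changes
  Option C: v=66, gcd(6,66)=6 -> preserves
  Option D: v=31, gcd(6,31)=1 -> changes
  Option E: v=19, gcd(6,19)=1 -> changes

Answer: C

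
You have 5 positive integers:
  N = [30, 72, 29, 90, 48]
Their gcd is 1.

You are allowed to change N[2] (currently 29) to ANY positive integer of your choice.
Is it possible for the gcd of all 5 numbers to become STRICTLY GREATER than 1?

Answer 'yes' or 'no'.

Current gcd = 1
gcd of all OTHER numbers (without N[2]=29): gcd([30, 72, 90, 48]) = 6
The new gcd after any change is gcd(6, new_value).
This can be at most 6.
Since 6 > old gcd 1, the gcd CAN increase (e.g., set N[2] = 6).

Answer: yes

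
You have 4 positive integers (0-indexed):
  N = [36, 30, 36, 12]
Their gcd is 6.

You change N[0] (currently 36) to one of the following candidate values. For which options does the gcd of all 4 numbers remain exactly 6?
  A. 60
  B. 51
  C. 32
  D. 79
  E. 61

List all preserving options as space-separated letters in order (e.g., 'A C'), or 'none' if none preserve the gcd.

Old gcd = 6; gcd of others (without N[0]) = 6
New gcd for candidate v: gcd(6, v). Preserves old gcd iff gcd(6, v) = 6.
  Option A: v=60, gcd(6,60)=6 -> preserves
  Option B: v=51, gcd(6,51)=3 -> changes
  Option C: v=32, gcd(6,32)=2 -> changes
  Option D: v=79, gcd(6,79)=1 -> changes
  Option E: v=61, gcd(6,61)=1 -> changes

Answer: A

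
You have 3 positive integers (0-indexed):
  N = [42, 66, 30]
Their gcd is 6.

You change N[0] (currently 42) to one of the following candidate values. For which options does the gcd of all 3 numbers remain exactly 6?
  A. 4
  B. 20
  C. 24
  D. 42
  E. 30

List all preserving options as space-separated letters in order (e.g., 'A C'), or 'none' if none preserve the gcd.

Old gcd = 6; gcd of others (without N[0]) = 6
New gcd for candidate v: gcd(6, v). Preserves old gcd iff gcd(6, v) = 6.
  Option A: v=4, gcd(6,4)=2 -> changes
  Option B: v=20, gcd(6,20)=2 -> changes
  Option C: v=24, gcd(6,24)=6 -> preserves
  Option D: v=42, gcd(6,42)=6 -> preserves
  Option E: v=30, gcd(6,30)=6 -> preserves

Answer: C D E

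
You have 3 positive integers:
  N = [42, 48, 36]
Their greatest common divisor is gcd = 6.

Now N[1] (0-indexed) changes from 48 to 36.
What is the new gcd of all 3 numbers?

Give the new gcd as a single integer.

Numbers: [42, 48, 36], gcd = 6
Change: index 1, 48 -> 36
gcd of the OTHER numbers (without index 1): gcd([42, 36]) = 6
New gcd = gcd(g_others, new_val) = gcd(6, 36) = 6

Answer: 6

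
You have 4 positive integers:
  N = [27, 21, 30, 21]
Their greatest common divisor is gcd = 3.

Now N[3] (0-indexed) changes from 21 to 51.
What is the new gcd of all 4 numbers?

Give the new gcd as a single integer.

Numbers: [27, 21, 30, 21], gcd = 3
Change: index 3, 21 -> 51
gcd of the OTHER numbers (without index 3): gcd([27, 21, 30]) = 3
New gcd = gcd(g_others, new_val) = gcd(3, 51) = 3

Answer: 3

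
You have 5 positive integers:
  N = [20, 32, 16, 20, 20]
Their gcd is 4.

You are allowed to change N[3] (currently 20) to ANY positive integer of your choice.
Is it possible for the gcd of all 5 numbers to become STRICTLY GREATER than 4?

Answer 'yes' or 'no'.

Answer: no

Derivation:
Current gcd = 4
gcd of all OTHER numbers (without N[3]=20): gcd([20, 32, 16, 20]) = 4
The new gcd after any change is gcd(4, new_value).
This can be at most 4.
Since 4 = old gcd 4, the gcd can only stay the same or decrease.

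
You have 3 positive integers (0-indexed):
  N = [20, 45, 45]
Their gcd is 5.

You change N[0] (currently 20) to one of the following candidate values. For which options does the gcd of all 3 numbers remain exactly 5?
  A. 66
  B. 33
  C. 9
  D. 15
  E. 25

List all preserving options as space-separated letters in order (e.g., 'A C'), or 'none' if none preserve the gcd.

Old gcd = 5; gcd of others (without N[0]) = 45
New gcd for candidate v: gcd(45, v). Preserves old gcd iff gcd(45, v) = 5.
  Option A: v=66, gcd(45,66)=3 -> changes
  Option B: v=33, gcd(45,33)=3 -> changes
  Option C: v=9, gcd(45,9)=9 -> changes
  Option D: v=15, gcd(45,15)=15 -> changes
  Option E: v=25, gcd(45,25)=5 -> preserves

Answer: E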